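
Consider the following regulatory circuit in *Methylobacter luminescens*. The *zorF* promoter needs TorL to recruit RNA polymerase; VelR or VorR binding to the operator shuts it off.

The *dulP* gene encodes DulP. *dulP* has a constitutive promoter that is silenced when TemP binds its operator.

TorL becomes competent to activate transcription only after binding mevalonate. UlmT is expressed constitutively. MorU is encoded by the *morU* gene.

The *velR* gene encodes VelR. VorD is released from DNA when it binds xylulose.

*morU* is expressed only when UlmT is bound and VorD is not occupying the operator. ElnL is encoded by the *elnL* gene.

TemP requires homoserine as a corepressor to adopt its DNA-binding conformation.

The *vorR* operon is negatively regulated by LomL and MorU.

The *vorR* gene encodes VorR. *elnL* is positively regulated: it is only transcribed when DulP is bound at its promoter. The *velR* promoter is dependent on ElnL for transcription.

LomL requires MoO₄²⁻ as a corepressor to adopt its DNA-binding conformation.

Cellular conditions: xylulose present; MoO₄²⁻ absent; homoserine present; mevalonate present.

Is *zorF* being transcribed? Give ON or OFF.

Mevalonate is present, so TorL is active.
Homoserine is present, so TemP is active.
With repressor TemP bound, *dulP* is not transcribed.
So DulP is not produced.
Required activator DulP is absent, so *elnL* is not transcribed.
So ElnL is not produced.
Required activator ElnL is absent, so *velR* is not transcribed.
So VelR is not produced.
MoO₄²⁻ is absent, so LomL is inactive.
Xylulose is present, so VorD is inactive.
UlmT is produced constitutively and is active.
No repressor is bound and UlmT is active, so *morU* is transcribed.
So MorU is produced and active.
With repressor MorU bound, *vorR* is not transcribed.
So VorR is not produced.
No repressor is bound and TorL is active, so *zorF* is transcribed.

ON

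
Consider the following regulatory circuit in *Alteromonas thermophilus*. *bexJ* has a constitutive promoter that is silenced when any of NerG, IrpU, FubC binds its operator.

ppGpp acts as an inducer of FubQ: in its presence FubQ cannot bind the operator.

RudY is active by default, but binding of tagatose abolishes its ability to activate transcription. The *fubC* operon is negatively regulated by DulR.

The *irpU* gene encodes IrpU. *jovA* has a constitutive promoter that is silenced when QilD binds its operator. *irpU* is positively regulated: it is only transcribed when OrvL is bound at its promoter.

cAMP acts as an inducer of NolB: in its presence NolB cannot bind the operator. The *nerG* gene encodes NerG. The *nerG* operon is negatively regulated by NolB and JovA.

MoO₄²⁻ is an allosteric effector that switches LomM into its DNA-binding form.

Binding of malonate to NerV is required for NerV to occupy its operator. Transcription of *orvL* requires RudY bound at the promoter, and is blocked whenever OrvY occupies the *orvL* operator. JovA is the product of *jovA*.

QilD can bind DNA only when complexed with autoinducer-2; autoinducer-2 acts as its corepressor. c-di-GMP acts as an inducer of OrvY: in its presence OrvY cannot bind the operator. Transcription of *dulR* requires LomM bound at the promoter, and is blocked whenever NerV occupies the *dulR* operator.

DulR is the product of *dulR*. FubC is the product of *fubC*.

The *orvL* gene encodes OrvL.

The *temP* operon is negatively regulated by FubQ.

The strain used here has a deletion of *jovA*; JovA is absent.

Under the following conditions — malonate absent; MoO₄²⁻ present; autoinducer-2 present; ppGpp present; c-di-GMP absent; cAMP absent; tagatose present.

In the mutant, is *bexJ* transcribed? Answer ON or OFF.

cAMP is absent, so NolB is active.
JovA is non-functional in this strain, so it has no effect.
With repressor NolB bound, *nerG* is not transcribed.
So NerG is not produced.
c-di-GMP is absent, so OrvY is active.
Tagatose is present, so RudY is inactive.
With repressor OrvY bound, *orvL* is not transcribed.
So OrvL is not produced.
Required activator OrvL is absent, so *irpU* is not transcribed.
So IrpU is not produced.
MoO₄²⁻ is present, so LomM is active.
Malonate is absent, so NerV is inactive.
No repressor is bound and LomM is active, so *dulR* is transcribed.
So DulR is produced and active.
With repressor DulR bound, *fubC* is not transcribed.
So FubC is not produced.
With no repressor bound, *bexJ* is transcribed.

ON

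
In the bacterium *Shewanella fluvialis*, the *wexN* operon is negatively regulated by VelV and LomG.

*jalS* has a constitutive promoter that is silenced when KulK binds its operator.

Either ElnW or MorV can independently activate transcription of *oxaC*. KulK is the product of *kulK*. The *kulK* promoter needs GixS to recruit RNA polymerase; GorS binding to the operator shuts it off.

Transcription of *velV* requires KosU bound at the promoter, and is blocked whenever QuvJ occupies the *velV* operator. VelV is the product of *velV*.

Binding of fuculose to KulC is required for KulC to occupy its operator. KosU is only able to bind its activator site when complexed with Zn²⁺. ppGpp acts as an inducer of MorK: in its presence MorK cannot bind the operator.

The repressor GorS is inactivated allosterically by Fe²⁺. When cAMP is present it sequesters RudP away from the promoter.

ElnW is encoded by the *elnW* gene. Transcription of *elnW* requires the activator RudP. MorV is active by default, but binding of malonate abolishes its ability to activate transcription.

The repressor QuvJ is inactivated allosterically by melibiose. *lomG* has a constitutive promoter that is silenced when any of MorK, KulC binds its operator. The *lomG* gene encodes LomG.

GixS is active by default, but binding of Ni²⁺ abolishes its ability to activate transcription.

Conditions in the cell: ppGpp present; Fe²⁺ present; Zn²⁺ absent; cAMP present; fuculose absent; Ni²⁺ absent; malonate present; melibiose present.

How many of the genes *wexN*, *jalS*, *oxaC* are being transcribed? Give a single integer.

Melibiose is present, so QuvJ is inactive.
Zn²⁺ is absent, so KosU is inactive.
Required activator KosU is absent, so *velV* is not transcribed.
So VelV is not produced.
ppGpp is present, so MorK is inactive.
Fuculose is absent, so KulC is inactive.
With no repressor bound, *lomG* is transcribed.
So LomG is produced and active.
With repressor LomG bound, *wexN* is not transcribed.
→ *wexN* is OFF.
Fe²⁺ is present, so GorS is inactive.
Ni²⁺ is absent, so GixS is active.
No repressor is bound and GixS is active, so *kulK* is transcribed.
So KulK is produced and active.
With repressor KulK bound, *jalS* is not transcribed.
→ *jalS* is OFF.
cAMP is present, so RudP is inactive.
Required activator RudP is absent, so *elnW* is not transcribed.
So ElnW is not produced.
Malonate is present, so MorV is inactive.
No activator is available at the *oxaC* promoter, so *oxaC* is not transcribed.
→ *oxaC* is OFF.
0 of the 3 genes are transcribed.

0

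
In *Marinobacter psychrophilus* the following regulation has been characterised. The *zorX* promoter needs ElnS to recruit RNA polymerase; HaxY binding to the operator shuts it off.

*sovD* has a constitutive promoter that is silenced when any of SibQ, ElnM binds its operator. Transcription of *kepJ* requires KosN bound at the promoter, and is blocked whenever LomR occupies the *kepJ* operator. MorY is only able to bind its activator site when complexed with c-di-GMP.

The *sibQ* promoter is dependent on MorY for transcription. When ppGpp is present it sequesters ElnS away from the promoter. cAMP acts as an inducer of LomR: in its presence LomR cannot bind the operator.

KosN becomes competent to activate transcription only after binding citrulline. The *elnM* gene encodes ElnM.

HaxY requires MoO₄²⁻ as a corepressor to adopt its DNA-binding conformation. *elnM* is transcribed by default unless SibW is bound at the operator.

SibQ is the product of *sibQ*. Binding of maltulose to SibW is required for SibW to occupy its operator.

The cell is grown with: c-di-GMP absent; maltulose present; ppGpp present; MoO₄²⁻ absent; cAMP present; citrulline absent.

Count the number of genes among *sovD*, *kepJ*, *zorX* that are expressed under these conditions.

c-di-GMP is absent, so MorY is inactive.
Required activator MorY is absent, so *sibQ* is not transcribed.
So SibQ is not produced.
Maltulose is present, so SibW is active.
With repressor SibW bound, *elnM* is not transcribed.
So ElnM is not produced.
With no repressor bound, *sovD* is transcribed.
→ *sovD* is ON.
cAMP is present, so LomR is inactive.
Citrulline is absent, so KosN is inactive.
Required activator KosN is absent, so *kepJ* is not transcribed.
→ *kepJ* is OFF.
MoO₄²⁻ is absent, so HaxY is inactive.
ppGpp is present, so ElnS is inactive.
Required activator ElnS is absent, so *zorX* is not transcribed.
→ *zorX* is OFF.
1 of the 3 genes is transcribed.

1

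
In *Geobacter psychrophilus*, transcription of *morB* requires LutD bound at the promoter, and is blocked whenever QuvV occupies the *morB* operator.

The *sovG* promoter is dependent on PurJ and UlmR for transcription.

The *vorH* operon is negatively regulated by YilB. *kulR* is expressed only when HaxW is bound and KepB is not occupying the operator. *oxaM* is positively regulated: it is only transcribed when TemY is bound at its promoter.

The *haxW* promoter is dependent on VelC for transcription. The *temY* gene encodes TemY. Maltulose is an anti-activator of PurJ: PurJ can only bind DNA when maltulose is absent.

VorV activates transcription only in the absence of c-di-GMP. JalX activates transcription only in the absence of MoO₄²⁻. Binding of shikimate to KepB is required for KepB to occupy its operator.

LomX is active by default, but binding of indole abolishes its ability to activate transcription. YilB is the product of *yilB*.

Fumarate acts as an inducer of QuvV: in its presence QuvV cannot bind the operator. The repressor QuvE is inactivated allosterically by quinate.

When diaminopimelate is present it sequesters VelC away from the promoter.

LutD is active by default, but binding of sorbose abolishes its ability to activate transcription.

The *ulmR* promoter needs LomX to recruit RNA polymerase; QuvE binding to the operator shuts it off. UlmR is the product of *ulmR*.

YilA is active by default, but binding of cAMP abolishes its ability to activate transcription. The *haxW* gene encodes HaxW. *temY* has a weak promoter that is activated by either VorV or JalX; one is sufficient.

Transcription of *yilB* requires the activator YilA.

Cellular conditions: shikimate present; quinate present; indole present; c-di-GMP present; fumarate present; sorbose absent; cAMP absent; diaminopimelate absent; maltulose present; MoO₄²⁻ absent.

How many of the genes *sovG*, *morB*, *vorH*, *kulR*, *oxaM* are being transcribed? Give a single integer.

2

Maltulose is present, so PurJ is inactive.
Quinate is present, so QuvE is inactive.
Indole is present, so LomX is inactive.
Required activator LomX is absent, so *ulmR* is not transcribed.
So UlmR is not produced.
Required activator PurJ is absent, so *sovG* is not transcribed.
→ *sovG* is OFF.
Fumarate is present, so QuvV is inactive.
Sorbose is absent, so LutD is active.
No repressor is bound and LutD is active, so *morB* is transcribed.
→ *morB* is ON.
cAMP is absent, so YilA is active.
No repressor is bound and YilA is active, so *yilB* is transcribed.
So YilB is produced and active.
With repressor YilB bound, *vorH* is not transcribed.
→ *vorH* is OFF.
Diaminopimelate is absent, so VelC is active.
No repressor is bound and VelC is active, so *haxW* is transcribed.
So HaxW is produced and active.
Shikimate is present, so KepB is active.
With repressor KepB bound, *kulR* is not transcribed.
→ *kulR* is OFF.
c-di-GMP is present, so VorV is inactive.
MoO₄²⁻ is absent, so JalX is active.
Activator JalX is present, so *temY* is transcribed.
So TemY is produced and active.
No repressor is bound and TemY is active, so *oxaM* is transcribed.
→ *oxaM* is ON.
2 of the 5 genes are transcribed.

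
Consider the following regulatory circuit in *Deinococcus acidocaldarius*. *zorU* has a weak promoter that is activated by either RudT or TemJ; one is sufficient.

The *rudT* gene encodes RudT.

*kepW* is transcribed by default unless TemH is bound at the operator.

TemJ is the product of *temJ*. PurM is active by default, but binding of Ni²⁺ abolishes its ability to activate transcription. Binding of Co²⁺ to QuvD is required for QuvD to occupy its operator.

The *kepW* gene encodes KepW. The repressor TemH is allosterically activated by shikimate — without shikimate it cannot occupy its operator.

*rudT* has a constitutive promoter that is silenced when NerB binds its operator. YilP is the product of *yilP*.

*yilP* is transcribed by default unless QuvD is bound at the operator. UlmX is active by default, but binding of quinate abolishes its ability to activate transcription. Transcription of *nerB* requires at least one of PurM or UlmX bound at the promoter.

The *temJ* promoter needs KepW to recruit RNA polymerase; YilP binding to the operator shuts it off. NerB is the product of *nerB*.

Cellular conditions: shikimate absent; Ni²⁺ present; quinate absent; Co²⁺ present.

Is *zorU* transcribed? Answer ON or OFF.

ON

Ni²⁺ is present, so PurM is inactive.
Quinate is absent, so UlmX is active.
Activator UlmX is present, so *nerB* is transcribed.
So NerB is produced and active.
With repressor NerB bound, *rudT* is not transcribed.
So RudT is not produced.
Shikimate is absent, so TemH is inactive.
With no repressor bound, *kepW* is transcribed.
So KepW is produced and active.
Co²⁺ is present, so QuvD is active.
With repressor QuvD bound, *yilP* is not transcribed.
So YilP is not produced.
No repressor is bound and KepW is active, so *temJ* is transcribed.
So TemJ is produced and active.
Activator TemJ is present, so *zorU* is transcribed.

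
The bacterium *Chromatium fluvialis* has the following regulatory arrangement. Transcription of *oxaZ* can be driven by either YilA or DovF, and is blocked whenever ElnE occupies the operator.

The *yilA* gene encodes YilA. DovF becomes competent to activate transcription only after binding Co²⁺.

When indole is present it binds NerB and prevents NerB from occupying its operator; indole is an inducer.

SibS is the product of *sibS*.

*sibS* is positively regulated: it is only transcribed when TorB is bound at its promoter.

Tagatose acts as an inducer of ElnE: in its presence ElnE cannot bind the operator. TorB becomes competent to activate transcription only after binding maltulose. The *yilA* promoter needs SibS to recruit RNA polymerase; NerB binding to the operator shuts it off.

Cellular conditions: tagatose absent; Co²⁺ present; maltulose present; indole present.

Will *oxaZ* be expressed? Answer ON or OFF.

Indole is present, so NerB is inactive.
Maltulose is present, so TorB is active.
No repressor is bound and TorB is active, so *sibS* is transcribed.
So SibS is produced and active.
No repressor is bound and SibS is active, so *yilA* is transcribed.
So YilA is produced and active.
Co²⁺ is present, so DovF is active.
Tagatose is absent, so ElnE is active.
With repressor ElnE bound, *oxaZ* is not transcribed.

OFF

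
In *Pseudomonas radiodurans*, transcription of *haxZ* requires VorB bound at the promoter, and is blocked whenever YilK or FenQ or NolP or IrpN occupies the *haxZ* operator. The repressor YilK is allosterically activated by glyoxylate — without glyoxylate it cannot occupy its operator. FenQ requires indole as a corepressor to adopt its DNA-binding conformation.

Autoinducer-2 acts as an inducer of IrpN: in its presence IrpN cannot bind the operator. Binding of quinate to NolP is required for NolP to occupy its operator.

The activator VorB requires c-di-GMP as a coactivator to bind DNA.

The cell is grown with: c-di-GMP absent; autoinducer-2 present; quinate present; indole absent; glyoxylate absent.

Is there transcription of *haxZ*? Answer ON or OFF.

OFF

Glyoxylate is absent, so YilK is inactive.
Indole is absent, so FenQ is inactive.
Quinate is present, so NolP is active.
Autoinducer-2 is present, so IrpN is inactive.
c-di-GMP is absent, so VorB is inactive.
With repressor NolP bound, *haxZ* is not transcribed.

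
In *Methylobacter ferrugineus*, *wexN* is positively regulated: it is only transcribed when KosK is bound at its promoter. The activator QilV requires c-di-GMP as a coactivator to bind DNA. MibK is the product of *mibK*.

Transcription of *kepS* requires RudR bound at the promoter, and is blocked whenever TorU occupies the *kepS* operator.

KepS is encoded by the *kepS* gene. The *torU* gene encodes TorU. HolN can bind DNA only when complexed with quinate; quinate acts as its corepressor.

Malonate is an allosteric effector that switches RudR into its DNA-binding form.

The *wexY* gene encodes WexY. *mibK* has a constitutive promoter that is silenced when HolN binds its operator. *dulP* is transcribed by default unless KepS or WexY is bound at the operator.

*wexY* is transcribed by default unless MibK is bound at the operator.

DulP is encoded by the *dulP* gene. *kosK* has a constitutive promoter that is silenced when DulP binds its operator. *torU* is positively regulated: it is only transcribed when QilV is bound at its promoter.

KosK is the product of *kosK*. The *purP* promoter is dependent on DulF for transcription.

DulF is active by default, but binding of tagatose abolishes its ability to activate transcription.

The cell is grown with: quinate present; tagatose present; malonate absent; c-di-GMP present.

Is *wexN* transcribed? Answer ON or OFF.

ON

c-di-GMP is present, so QilV is active.
No repressor is bound and QilV is active, so *torU* is transcribed.
So TorU is produced and active.
Malonate is absent, so RudR is inactive.
With repressor TorU bound, *kepS* is not transcribed.
So KepS is not produced.
Quinate is present, so HolN is active.
With repressor HolN bound, *mibK* is not transcribed.
So MibK is not produced.
With no repressor bound, *wexY* is transcribed.
So WexY is produced and active.
With repressor WexY bound, *dulP* is not transcribed.
So DulP is not produced.
With no repressor bound, *kosK* is transcribed.
So KosK is produced and active.
No repressor is bound and KosK is active, so *wexN* is transcribed.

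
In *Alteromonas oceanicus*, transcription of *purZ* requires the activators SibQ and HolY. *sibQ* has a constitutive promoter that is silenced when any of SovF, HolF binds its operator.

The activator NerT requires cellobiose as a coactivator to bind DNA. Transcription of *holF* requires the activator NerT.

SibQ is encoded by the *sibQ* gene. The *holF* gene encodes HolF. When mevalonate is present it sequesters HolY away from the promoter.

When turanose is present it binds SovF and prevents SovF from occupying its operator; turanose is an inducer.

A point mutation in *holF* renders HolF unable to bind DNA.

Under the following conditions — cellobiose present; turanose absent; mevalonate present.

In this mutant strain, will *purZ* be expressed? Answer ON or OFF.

Turanose is absent, so SovF is active.
HolF is non-functional in this strain, so it has no effect.
With repressor SovF bound, *sibQ* is not transcribed.
So SibQ is not produced.
Mevalonate is present, so HolY is inactive.
Required activator SibQ is absent, so *purZ* is not transcribed.

OFF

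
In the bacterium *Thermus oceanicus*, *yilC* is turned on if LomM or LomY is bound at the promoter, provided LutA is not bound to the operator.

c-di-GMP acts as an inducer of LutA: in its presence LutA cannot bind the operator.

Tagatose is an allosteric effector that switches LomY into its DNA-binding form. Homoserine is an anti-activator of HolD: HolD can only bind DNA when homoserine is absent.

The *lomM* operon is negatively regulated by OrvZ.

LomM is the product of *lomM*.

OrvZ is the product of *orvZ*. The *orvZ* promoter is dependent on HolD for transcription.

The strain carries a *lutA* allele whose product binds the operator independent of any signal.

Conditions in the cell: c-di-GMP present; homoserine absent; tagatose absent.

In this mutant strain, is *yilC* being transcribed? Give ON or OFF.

OFF

Homoserine is absent, so HolD is active.
No repressor is bound and HolD is active, so *orvZ* is transcribed.
So OrvZ is produced and active.
With repressor OrvZ bound, *lomM* is not transcribed.
So LomM is not produced.
Tagatose is absent, so LomY is inactive.
LutA is constitutively active in this strain.
With repressor LutA bound, *yilC* is not transcribed.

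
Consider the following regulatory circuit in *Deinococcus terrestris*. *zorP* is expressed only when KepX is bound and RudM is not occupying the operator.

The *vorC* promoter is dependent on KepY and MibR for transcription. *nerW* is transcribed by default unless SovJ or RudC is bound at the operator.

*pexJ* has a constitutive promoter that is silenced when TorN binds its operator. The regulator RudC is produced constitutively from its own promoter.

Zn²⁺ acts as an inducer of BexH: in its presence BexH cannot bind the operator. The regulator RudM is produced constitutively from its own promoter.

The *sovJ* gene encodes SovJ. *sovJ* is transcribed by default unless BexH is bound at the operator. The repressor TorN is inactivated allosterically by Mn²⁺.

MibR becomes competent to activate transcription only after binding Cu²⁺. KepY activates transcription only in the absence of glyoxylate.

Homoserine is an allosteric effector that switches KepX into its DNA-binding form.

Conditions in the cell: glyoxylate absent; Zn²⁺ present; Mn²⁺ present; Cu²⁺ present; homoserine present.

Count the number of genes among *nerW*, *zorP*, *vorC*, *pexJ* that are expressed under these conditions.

2

Zn²⁺ is present, so BexH is inactive.
With no repressor bound, *sovJ* is transcribed.
So SovJ is produced and active.
RudC is produced constitutively and is active.
With repressor SovJ bound, *nerW* is not transcribed.
→ *nerW* is OFF.
RudM is produced constitutively and is active.
Homoserine is present, so KepX is active.
With repressor RudM bound, *zorP* is not transcribed.
→ *zorP* is OFF.
Glyoxylate is absent, so KepY is active.
Cu²⁺ is present, so MibR is active.
No repressor is bound and KepY and MibR are active, so *vorC* is transcribed.
→ *vorC* is ON.
Mn²⁺ is present, so TorN is inactive.
With no repressor bound, *pexJ* is transcribed.
→ *pexJ* is ON.
2 of the 4 genes are transcribed.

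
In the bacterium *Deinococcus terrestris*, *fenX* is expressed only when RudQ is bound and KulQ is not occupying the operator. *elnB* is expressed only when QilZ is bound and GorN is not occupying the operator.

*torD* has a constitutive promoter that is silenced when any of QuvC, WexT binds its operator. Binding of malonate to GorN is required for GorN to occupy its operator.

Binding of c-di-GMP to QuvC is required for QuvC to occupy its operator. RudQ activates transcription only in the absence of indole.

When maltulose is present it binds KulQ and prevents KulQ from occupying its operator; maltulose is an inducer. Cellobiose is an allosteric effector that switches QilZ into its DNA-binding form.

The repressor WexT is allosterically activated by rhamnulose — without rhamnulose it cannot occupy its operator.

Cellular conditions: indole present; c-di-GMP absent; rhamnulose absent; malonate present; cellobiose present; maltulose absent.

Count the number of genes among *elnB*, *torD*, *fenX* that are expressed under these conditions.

Malonate is present, so GorN is active.
Cellobiose is present, so QilZ is active.
With repressor GorN bound, *elnB* is not transcribed.
→ *elnB* is OFF.
c-di-GMP is absent, so QuvC is inactive.
Rhamnulose is absent, so WexT is inactive.
With no repressor bound, *torD* is transcribed.
→ *torD* is ON.
Indole is present, so RudQ is inactive.
Maltulose is absent, so KulQ is active.
With repressor KulQ bound, *fenX* is not transcribed.
→ *fenX* is OFF.
1 of the 3 genes is transcribed.

1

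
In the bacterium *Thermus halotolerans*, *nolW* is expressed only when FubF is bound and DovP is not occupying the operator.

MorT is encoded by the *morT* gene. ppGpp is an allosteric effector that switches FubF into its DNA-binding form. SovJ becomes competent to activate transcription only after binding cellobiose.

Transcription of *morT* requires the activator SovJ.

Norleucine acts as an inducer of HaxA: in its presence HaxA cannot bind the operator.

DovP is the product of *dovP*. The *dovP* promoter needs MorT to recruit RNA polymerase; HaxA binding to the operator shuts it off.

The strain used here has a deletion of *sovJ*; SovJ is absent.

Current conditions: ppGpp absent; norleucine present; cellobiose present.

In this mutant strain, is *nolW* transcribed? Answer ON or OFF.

OFF

ppGpp is absent, so FubF is inactive.
Norleucine is present, so HaxA is inactive.
SovJ is non-functional in this strain, so it has no effect.
Required activator SovJ is absent, so *morT* is not transcribed.
So MorT is not produced.
Required activator MorT is absent, so *dovP* is not transcribed.
So DovP is not produced.
Required activator FubF is absent, so *nolW* is not transcribed.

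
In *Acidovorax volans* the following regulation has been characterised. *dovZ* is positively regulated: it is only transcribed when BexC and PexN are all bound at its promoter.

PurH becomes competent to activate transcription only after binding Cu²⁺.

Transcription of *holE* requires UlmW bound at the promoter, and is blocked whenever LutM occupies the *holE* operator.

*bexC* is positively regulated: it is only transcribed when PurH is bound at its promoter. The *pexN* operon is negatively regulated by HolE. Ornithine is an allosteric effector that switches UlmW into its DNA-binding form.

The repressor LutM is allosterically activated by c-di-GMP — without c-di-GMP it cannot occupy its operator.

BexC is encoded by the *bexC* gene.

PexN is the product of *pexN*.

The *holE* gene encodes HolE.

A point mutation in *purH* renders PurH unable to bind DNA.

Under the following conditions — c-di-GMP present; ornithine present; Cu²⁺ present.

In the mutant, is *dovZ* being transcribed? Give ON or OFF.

PurH is non-functional in this strain, so it has no effect.
Required activator PurH is absent, so *bexC* is not transcribed.
So BexC is not produced.
Ornithine is present, so UlmW is active.
c-di-GMP is present, so LutM is active.
With repressor LutM bound, *holE* is not transcribed.
So HolE is not produced.
With no repressor bound, *pexN* is transcribed.
So PexN is produced and active.
Required activator BexC is absent, so *dovZ* is not transcribed.

OFF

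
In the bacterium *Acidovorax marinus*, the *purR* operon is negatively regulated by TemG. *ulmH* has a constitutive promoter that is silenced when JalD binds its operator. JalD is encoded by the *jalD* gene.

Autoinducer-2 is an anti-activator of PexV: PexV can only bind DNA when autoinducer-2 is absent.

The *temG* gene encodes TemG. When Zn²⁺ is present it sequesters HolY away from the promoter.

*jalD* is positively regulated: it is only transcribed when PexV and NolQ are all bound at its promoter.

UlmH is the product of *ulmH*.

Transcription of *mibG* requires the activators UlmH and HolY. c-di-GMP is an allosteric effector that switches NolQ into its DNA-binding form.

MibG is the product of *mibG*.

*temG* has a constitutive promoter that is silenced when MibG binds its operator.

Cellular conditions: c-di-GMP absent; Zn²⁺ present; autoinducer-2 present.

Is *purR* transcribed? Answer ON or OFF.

OFF

Autoinducer-2 is present, so PexV is inactive.
c-di-GMP is absent, so NolQ is inactive.
Required activator PexV is absent, so *jalD* is not transcribed.
So JalD is not produced.
With no repressor bound, *ulmH* is transcribed.
So UlmH is produced and active.
Zn²⁺ is present, so HolY is inactive.
Required activator HolY is absent, so *mibG* is not transcribed.
So MibG is not produced.
With no repressor bound, *temG* is transcribed.
So TemG is produced and active.
With repressor TemG bound, *purR* is not transcribed.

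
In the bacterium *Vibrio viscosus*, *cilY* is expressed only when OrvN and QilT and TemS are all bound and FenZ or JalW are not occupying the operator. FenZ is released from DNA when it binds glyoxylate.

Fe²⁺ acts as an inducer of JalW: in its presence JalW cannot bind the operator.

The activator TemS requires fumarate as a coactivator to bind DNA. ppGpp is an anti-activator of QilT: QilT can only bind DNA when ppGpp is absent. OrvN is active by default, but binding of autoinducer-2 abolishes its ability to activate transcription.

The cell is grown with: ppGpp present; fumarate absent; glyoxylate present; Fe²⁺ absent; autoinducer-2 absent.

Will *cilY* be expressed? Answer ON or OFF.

OFF

Glyoxylate is present, so FenZ is inactive.
Autoinducer-2 is absent, so OrvN is active.
ppGpp is present, so QilT is inactive.
Fumarate is absent, so TemS is inactive.
Fe²⁺ is absent, so JalW is active.
With repressor JalW bound, *cilY* is not transcribed.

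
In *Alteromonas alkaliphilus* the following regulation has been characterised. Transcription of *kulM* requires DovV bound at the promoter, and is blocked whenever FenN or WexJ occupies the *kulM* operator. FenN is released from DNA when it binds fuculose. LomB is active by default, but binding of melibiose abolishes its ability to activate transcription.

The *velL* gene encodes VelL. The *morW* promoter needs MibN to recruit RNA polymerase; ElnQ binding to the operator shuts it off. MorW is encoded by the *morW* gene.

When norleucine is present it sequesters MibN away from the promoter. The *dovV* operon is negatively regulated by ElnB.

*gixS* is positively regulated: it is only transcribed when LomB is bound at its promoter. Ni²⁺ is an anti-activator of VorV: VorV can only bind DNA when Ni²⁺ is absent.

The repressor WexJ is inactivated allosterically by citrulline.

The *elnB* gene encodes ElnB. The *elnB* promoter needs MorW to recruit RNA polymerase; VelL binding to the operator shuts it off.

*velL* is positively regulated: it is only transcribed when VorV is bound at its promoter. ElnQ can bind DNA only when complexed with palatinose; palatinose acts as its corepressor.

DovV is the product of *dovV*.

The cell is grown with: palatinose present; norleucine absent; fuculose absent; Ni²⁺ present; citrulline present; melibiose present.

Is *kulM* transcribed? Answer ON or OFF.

Palatinose is present, so ElnQ is active.
Norleucine is absent, so MibN is active.
With repressor ElnQ bound, *morW* is not transcribed.
So MorW is not produced.
Ni²⁺ is present, so VorV is inactive.
Required activator VorV is absent, so *velL* is not transcribed.
So VelL is not produced.
Required activator MorW is absent, so *elnB* is not transcribed.
So ElnB is not produced.
With no repressor bound, *dovV* is transcribed.
So DovV is produced and active.
Fuculose is absent, so FenN is active.
Citrulline is present, so WexJ is inactive.
With repressor FenN bound, *kulM* is not transcribed.

OFF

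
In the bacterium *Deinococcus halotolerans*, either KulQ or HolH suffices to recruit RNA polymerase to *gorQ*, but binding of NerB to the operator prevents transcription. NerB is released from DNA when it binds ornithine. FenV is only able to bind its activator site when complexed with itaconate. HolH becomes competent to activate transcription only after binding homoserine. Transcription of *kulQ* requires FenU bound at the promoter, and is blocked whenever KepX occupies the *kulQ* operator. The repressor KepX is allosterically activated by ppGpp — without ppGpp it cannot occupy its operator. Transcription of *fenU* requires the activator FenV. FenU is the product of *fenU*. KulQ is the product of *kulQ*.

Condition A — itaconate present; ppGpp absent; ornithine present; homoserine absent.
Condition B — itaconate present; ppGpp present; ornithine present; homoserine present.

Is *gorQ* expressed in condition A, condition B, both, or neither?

both

Condition A:
Itaconate is present, so FenV is active.
No repressor is bound and FenV is active, so *fenU* is transcribed.
So FenU is produced and active.
ppGpp is absent, so KepX is inactive.
No repressor is bound and FenU is active, so *kulQ* is transcribed.
So KulQ is produced and active.
Ornithine is present, so NerB is inactive.
Homoserine is absent, so HolH is inactive.
Activator KulQ is present, so *gorQ* is transcribed.
→ *gorQ* is ON in A.
Condition B:
Itaconate is present, so FenV is active.
No repressor is bound and FenV is active, so *fenU* is transcribed.
So FenU is produced and active.
ppGpp is present, so KepX is active.
With repressor KepX bound, *kulQ* is not transcribed.
So KulQ is not produced.
Ornithine is present, so NerB is inactive.
Homoserine is present, so HolH is active.
Activator HolH is present, so *gorQ* is transcribed.
→ *gorQ* is ON in B.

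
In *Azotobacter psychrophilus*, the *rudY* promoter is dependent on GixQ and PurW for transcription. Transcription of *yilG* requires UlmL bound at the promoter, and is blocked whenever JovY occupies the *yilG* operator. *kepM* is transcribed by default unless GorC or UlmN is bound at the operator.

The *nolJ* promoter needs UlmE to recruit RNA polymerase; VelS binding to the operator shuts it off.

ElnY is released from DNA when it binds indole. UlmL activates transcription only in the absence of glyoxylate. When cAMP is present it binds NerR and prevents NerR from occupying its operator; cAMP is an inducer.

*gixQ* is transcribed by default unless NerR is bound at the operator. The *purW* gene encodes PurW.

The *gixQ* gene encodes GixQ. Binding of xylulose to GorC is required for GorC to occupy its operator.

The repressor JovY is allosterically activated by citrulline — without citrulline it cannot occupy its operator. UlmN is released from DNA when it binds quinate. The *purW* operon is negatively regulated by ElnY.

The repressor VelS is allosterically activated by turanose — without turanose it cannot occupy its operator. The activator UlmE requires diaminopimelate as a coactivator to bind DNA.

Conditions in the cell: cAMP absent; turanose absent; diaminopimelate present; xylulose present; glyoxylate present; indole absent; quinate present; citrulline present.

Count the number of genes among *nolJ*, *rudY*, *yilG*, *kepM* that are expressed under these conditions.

Turanose is absent, so VelS is inactive.
Diaminopimelate is present, so UlmE is active.
No repressor is bound and UlmE is active, so *nolJ* is transcribed.
→ *nolJ* is ON.
cAMP is absent, so NerR is active.
With repressor NerR bound, *gixQ* is not transcribed.
So GixQ is not produced.
Indole is absent, so ElnY is active.
With repressor ElnY bound, *purW* is not transcribed.
So PurW is not produced.
Required activator GixQ is absent, so *rudY* is not transcribed.
→ *rudY* is OFF.
Citrulline is present, so JovY is active.
Glyoxylate is present, so UlmL is inactive.
With repressor JovY bound, *yilG* is not transcribed.
→ *yilG* is OFF.
Xylulose is present, so GorC is active.
Quinate is present, so UlmN is inactive.
With repressor GorC bound, *kepM* is not transcribed.
→ *kepM* is OFF.
1 of the 4 genes is transcribed.

1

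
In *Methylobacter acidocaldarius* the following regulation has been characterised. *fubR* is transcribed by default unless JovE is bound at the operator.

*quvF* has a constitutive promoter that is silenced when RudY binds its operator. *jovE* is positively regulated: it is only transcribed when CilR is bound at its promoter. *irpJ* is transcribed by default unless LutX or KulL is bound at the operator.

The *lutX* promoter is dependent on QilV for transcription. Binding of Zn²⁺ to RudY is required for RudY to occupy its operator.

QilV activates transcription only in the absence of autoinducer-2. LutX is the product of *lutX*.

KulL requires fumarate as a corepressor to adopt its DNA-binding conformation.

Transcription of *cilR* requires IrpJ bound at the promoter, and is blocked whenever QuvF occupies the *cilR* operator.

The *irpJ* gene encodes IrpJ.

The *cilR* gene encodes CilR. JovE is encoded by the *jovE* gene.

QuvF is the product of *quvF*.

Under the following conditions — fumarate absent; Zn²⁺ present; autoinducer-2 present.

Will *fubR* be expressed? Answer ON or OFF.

OFF

Autoinducer-2 is present, so QilV is inactive.
Required activator QilV is absent, so *lutX* is not transcribed.
So LutX is not produced.
Fumarate is absent, so KulL is inactive.
With no repressor bound, *irpJ* is transcribed.
So IrpJ is produced and active.
Zn²⁺ is present, so RudY is active.
With repressor RudY bound, *quvF* is not transcribed.
So QuvF is not produced.
No repressor is bound and IrpJ is active, so *cilR* is transcribed.
So CilR is produced and active.
No repressor is bound and CilR is active, so *jovE* is transcribed.
So JovE is produced and active.
With repressor JovE bound, *fubR* is not transcribed.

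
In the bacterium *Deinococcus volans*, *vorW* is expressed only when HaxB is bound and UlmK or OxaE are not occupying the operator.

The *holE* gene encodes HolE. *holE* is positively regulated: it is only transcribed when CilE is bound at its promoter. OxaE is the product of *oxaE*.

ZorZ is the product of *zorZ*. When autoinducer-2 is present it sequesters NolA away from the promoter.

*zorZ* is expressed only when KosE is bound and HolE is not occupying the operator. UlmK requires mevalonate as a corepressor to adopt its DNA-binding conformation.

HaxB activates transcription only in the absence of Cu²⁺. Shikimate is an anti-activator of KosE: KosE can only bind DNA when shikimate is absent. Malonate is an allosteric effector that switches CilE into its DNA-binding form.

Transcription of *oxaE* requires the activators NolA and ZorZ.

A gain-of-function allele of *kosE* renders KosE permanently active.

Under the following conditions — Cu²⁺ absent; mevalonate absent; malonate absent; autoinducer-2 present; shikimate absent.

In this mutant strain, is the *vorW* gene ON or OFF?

Mevalonate is absent, so UlmK is inactive.
Cu²⁺ is absent, so HaxB is active.
Autoinducer-2 is present, so NolA is inactive.
Malonate is absent, so CilE is inactive.
Required activator CilE is absent, so *holE* is not transcribed.
So HolE is not produced.
KosE is constitutively active in this strain.
No repressor is bound and KosE is active, so *zorZ* is transcribed.
So ZorZ is produced and active.
Required activator NolA is absent, so *oxaE* is not transcribed.
So OxaE is not produced.
No repressor is bound and HaxB is active, so *vorW* is transcribed.

ON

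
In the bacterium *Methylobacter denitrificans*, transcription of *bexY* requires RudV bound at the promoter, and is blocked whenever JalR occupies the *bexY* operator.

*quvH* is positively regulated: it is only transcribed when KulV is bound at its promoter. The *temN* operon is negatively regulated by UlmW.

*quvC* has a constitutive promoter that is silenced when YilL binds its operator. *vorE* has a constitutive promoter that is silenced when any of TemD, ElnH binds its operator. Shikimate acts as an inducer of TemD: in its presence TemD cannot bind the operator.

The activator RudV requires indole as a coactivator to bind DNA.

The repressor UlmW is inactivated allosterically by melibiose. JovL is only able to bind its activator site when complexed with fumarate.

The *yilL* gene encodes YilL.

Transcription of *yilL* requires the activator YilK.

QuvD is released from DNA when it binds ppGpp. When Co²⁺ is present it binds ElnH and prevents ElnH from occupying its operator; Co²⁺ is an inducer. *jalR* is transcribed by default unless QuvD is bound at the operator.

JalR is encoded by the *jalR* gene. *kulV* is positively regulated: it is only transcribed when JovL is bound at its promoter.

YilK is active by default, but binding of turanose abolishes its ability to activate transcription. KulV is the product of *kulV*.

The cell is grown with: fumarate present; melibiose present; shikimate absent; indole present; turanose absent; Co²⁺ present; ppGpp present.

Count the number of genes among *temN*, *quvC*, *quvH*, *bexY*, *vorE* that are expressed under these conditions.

2

Melibiose is present, so UlmW is inactive.
With no repressor bound, *temN* is transcribed.
→ *temN* is ON.
Turanose is absent, so YilK is active.
No repressor is bound and YilK is active, so *yilL* is transcribed.
So YilL is produced and active.
With repressor YilL bound, *quvC* is not transcribed.
→ *quvC* is OFF.
Fumarate is present, so JovL is active.
No repressor is bound and JovL is active, so *kulV* is transcribed.
So KulV is produced and active.
No repressor is bound and KulV is active, so *quvH* is transcribed.
→ *quvH* is ON.
Indole is present, so RudV is active.
ppGpp is present, so QuvD is inactive.
With no repressor bound, *jalR* is transcribed.
So JalR is produced and active.
With repressor JalR bound, *bexY* is not transcribed.
→ *bexY* is OFF.
Shikimate is absent, so TemD is active.
Co²⁺ is present, so ElnH is inactive.
With repressor TemD bound, *vorE* is not transcribed.
→ *vorE* is OFF.
2 of the 5 genes are transcribed.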